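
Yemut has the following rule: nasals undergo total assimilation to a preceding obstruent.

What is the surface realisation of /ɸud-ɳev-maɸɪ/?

/ɳ/ is the segment targeted by the rule; it sits immediately after /d/, so it assimilates completely and surfaces as [d].
At the second juncture, /m/ likewise becomes [v] adjacent to /v/.

[ɸuddevvaɸɪ]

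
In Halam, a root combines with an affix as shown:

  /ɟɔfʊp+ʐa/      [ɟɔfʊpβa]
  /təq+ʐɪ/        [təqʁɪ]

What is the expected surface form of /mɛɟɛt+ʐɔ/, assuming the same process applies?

The data show progressive place assimilation: /ʐ/ → [β] after /p/; /ʐ/ → [ʁ] after /q/. In each pair only place changes, matching the preceding consonant, while manner and voice stay constant.
The rule targets /ʐ/ (voiced retroflex fricative), which sits after the trigger /t/ (alveolar).
Changing only its place to alveolar gives [z] — the voiced alveolar fricative.

[mɛɟɛtzɔ]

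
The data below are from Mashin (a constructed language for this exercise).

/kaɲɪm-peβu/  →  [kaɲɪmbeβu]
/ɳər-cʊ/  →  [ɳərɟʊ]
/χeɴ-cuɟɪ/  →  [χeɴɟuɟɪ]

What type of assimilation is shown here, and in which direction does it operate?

Comparing underlying and surface forms, /p/ → [b] is the alternation; the neighbouring /m/ is constant.
The change voiceless → voiced matches the voicing of the preceding /m/, identifying this as voicing assimilation.
Place and manner are unchanged, so the assimilation is partial, not total.
The other alternating forms pattern the same way: /c/ → [ɟ] after /r/ (voiceless → voiced, matching voiced); /c/ → [ɟ] after /ɴ/ (voiceless → voiced, matching voiced) — only voicing changes, and always toward the preceding segment.
Since the segment that changes follows the conditioning segment, the assimilation is progressive.

progressive voicing assimilation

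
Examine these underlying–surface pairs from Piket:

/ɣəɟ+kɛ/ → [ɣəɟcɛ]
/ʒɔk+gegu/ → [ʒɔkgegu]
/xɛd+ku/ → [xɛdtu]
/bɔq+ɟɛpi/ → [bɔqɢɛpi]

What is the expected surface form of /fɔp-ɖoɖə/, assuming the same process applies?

[fɔpboɖə]

The data show progressive place assimilation: /k/ → [c] after /ɟ/; /k/ → [t] after /d/; /ɟ/ → [ɢ] after /q/. In each pair only place changes, matching the preceding consonant, while manner and voice stay constant.
Nothing changes in [ʒɔkgegu]: there the adjacent consonants already agree in place (/g/ and /k/ are both velar), so this form is consistent with the same rule.
The rule targets /ɖ/ (voiced retroflex stop), which sits after the trigger /p/ (bilabial).
Changing only its place to bilabial gives [b] — the voiced bilabial stop.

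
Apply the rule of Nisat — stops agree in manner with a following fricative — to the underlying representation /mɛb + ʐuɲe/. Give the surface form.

[mɛβʐuɲe]

The rule targets /b/ (voiced bilabial stop), which sits before the trigger /ʐ/ (fricative).
Changing only its manner to fricative gives [β] — the voiced bilabial fricative.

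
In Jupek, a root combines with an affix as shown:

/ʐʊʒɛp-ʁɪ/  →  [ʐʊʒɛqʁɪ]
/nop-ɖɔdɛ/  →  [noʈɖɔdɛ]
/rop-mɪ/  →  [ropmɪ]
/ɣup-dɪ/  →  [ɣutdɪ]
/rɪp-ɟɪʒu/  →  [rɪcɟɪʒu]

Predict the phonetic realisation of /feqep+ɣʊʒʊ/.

The data show regressive place assimilation: /p/ → [q] before /ʁ/; /p/ → [ʈ] before /ɖ/; /p/ → [t] before /d/; /p/ → [c] before /ɟ/. In each pair only place changes, matching the following consonant, while manner and voice stay constant.
Nothing changes in [ropmɪ]: there the adjacent consonants already agree in place (/p/ and /m/ are both bilabial), so this form is consistent with the same rule.
The rule targets /p/ (voiceless bilabial stop), which sits before the trigger /ɣ/ (velar).
Changing only its place to velar gives [k] — the voiceless velar stop.

[feqekɣʊʒʊ]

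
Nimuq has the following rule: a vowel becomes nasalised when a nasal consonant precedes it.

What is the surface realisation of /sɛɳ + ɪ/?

[sɛɳɪ̃]

/ɪ/ sits next to the nasal /ɳ/ and is therefore nasalised to [ɪ̃].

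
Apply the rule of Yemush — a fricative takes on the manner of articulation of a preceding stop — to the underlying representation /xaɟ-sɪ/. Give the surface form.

The rule targets /s/ (voiceless alveolar fricative), which sits after the trigger /ɟ/ (stop).
A voiceless alveolar stop is [t], so the surface segment is [t].

[xaɟtɪ]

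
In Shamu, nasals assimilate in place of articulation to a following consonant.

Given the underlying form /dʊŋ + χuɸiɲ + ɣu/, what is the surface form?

The rule targets /ŋ/ (voiced velar nasal), which sits before the trigger /χ/ (uvular).
Changing only its place to uvular gives [ɴ] — the voiced uvular nasal.
The same rule applies at the second boundary: /ɲ/ → [ŋ] next to /ɣ/.

[dʊɴχuɸiŋɣu]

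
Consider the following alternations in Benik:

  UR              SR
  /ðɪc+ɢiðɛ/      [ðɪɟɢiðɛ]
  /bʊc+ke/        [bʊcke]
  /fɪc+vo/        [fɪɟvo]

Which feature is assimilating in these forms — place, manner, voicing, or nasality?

voicing

The segment that alternates is /c/, which surfaces as [ɟ] when adjacent to /ɢ/.
/c/ is voiceless while /ɢ/ is voiced; the output [ɟ] is voiced, matching the trigger — so the feature that spreads is voicing.
Checking the remaining alternation: /c/ → [ɟ] before /v/ (voiceless → voiced, matching voiced) — only voicing changes, and always toward the following segment.
Nothing changes in [bʊcke]: there the adjacent consonants already agree in voicing (/c/ and /k/ are both voiceless), so this form is consistent with the same rule.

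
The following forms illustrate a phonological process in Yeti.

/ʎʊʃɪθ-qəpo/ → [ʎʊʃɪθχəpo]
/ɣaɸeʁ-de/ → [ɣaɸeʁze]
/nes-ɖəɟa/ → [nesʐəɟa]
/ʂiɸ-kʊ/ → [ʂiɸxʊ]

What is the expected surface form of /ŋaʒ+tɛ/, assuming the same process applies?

[ŋaʒsɛ]

The data show progressive manner assimilation: /q/ → [χ] after /θ/; /d/ → [z] after /ʁ/; /ɖ/ → [ʐ] after /s/; /k/ → [x] after /ɸ/. In each pair only manner changes, matching the preceding consonant, while place and voice stay constant.
/t/ is a voiceless alveolar stop. The preceding trigger /ʒ/ is a fricative, so /t/ must become a fricative as well.
The voiceless alveolar fricative is [s], so /t/ → [s].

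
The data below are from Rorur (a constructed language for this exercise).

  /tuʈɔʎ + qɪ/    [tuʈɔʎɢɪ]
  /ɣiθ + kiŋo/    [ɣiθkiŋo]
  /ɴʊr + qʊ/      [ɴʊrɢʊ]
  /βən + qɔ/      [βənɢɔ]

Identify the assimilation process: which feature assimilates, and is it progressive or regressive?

The segment that alternates is /q/, which surfaces as [ɢ] when adjacent to /ʎ/.
/q/ is voiceless while /ʎ/ is voiced; the output [ɢ] is voiced, matching the trigger — so the feature that spreads is voicing.
Place and manner are unchanged, so the assimilation is partial, not total.
The other alternating forms pattern the same way: /q/ → [ɢ] after /r/ (voiceless → voiced, matching voiced); /q/ → [ɢ] after /n/ (voiceless → voiced, matching voiced) — only voicing changes, and always toward the preceding segment.
No alternation appears in [ɣiθkiŋo]: there the adjacent consonants already agree in voicing (/k/ and /θ/ are both voiceless), so this form is consistent with the same rule.
Since the segment that changes follows the conditioning segment, the assimilation is progressive.

progressive voicing assimilation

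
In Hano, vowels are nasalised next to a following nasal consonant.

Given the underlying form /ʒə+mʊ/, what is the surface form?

[ʒə̃mʊ]

/ə/ sits next to the nasal /m/ and is therefore nasalised to [ə̃].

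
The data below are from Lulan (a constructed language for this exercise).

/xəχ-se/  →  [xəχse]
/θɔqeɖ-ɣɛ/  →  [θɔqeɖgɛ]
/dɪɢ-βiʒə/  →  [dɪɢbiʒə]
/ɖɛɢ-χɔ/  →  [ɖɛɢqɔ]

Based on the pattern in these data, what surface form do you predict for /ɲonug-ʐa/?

[ɲonugɖa]

The data show progressive manner assimilation: /ɣ/ → [g] after /ɖ/; /β/ → [b] after /ɢ/; /χ/ → [q] after /ɢ/. In each pair only manner changes, matching the preceding consonant, while place and voice stay constant.
Nothing changes in [xəχse]: there the adjacent consonants already agree in manner (/s/ and /χ/ are both fricatives), so this form is consistent with the same rule.
The rule targets /ʐ/ (voiced retroflex fricative), which sits after the trigger /g/ (stop).
Changing only its manner to stop gives [ɖ] — the voiced retroflex stop.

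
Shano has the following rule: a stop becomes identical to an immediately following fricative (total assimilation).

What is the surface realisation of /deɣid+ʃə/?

[deɣiʃʃə]

/d/ is the segment targeted by the rule; it sits immediately before /ʃ/, so it assimilates completely and surfaces as [ʃ].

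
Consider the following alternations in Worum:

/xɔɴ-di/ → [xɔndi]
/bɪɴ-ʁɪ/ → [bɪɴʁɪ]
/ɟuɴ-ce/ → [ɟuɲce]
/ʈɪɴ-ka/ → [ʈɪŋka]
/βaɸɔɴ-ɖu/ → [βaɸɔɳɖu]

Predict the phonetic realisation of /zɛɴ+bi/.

[zɛmbi]

The data show regressive place assimilation: /ɴ/ → [n] before /d/; /ɴ/ → [ɲ] before /c/; /ɴ/ → [ŋ] before /k/; /ɴ/ → [ɳ] before /ɖ/. In each pair only place changes, matching the following consonant, while manner and voice stay constant.
Nothing changes in [bɪɴʁɪ]: there the adjacent consonants already agree in place (/ɴ/ and /ʁ/ are both uvular), so this form is consistent with the same rule.
/ɴ/ is a voiced uvular nasal. The following trigger /b/ is bilabial, so /ɴ/ must become bilabial as well.
Changing only its place to bilabial gives [m] — the voiced bilabial nasal.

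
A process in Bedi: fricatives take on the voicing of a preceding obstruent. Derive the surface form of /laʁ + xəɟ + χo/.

The rule targets /x/ (voiceless velar fricative), which sits after the trigger /ʁ/ (voiced).
A voiced velar fricative is [ɣ], so the surface segment is [ɣ].
The same rule applies at the second boundary: /χ/ → [ʁ] next to /ɟ/.

[laʁɣəɟʁo]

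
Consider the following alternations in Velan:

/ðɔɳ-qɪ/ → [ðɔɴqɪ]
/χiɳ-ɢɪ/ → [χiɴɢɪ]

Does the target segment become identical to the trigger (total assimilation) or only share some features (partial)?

The segment that alternates is /ɳ/, which surfaces as [ɴ] when adjacent to /q/.
The change retroflex → uvular matches the place of the following /q/, identifying this as place assimilation.
Manner and voice are unchanged, so the assimilation is partial, not total.
Checking the remaining alternation: /ɳ/ → [ɴ] before /ɢ/ (retroflex → uvular, matching uvular) — only place changes, and always toward the following segment.

partial assimilation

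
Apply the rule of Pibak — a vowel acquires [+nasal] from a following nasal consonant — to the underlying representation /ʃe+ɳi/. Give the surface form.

[ʃẽɳi]

/e/ sits next to the nasal /ɳ/ and is therefore nasalised to [ẽ].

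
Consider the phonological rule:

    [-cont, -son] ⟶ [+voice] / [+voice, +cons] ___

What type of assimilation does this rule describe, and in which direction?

progressive voicing assimilation

The target ([-cont, -son], stops) acquires [+voice] next to a voiced consonant ([+voice, +cons]) — it takes on the voicing of its neighbour, so the feature that spreads is voicing.
Since the environment is written before the underscore, the trigger precedes the target; the direction is progressive.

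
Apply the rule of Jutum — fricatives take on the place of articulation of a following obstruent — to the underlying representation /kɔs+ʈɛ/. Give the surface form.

The rule targets /s/ (voiceless alveolar fricative), which sits before the trigger /ʈ/ (retroflex).
Changing only its place to retroflex gives [ʂ] — the voiceless retroflex fricative.

[kɔʂʈɛ]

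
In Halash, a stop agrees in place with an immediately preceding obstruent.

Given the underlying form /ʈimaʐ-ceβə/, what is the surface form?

[ʈimaʐʈeβə]

/c/ is a voiceless palatal stop. The preceding trigger /ʐ/ is retroflex, so /c/ must become retroflex as well.
The voiceless retroflex stop is [ʈ], so /c/ → [ʈ].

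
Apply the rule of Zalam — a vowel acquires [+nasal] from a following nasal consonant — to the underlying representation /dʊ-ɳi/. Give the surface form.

[dʊ̃ɳi]

/ʊ/ sits next to the nasal /ɳ/ and is therefore nasalised to [ʊ̃].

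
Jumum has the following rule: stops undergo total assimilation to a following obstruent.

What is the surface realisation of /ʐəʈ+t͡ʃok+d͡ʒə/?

[ʐət͡ʃt͡ʃod͡ʒd͡ʒə]

/ʈ/ is the segment targeted by the rule; it sits immediately before /t͡ʃ/, so it assimilates completely and surfaces as [t͡ʃ].
The same rule applies at the second boundary: /k/ → [d͡ʒ] next to /d͡ʒ/.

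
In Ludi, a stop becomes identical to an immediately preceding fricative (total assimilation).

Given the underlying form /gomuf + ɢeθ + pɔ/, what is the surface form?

/ɢ/ is the segment targeted by the rule; it sits immediately after /f/, so it assimilates completely and surfaces as [f].
At the second juncture, /p/ likewise becomes [θ] adjacent to /θ/.

[gomuffeθθɔ]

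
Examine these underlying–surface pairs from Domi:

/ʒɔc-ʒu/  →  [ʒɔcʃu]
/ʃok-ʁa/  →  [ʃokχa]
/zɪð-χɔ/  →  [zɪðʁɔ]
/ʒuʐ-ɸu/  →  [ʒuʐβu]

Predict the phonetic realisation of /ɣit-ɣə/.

[ɣitxə]

The data show progressive voicing assimilation: /ʒ/ → [ʃ] after /c/; /ʁ/ → [χ] after /k/; /χ/ → [ʁ] after /ð/; /ɸ/ → [β] after /ʐ/. In each pair only voicing changes, matching the preceding consonant, while place and manner stay constant.
The rule targets /ɣ/ (voiced velar fricative), which sits after the trigger /t/ (voiceless).
A voiceless velar fricative is [x], so the surface segment is [x].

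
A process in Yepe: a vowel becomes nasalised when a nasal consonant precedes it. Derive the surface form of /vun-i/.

[vunĩ]

The vowel /i/ is adjacent to the preceding nasal /n/, so it acquires [+nasal] and surfaces as [ĩ].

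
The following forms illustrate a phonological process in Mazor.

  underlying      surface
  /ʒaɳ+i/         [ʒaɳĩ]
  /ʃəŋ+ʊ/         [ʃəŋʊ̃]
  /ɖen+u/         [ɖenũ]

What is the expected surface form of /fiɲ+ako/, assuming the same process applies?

The data show progressive nasality assimilation (vowel nasalisation): /i/ → [ĩ] after /ɳ/; /ʊ/ → [ʊ̃] after /ŋ/; /u/ → [ũ] after /n/ — a vowel is nasalised by an immediately preceding nasal consonant.
The vowel /a/ is adjacent to the preceding nasal /ɲ/, so it acquires [+nasal] and surfaces as [ã].

[fiɲãko]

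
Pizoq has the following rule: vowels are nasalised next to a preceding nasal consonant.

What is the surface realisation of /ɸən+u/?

[ɸənũ]

/u/ sits next to the nasal /n/ and is therefore nasalised to [ũ].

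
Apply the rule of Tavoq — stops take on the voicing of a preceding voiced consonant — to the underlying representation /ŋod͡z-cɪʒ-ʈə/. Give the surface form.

[ŋod͡zɟɪʒɖə]

The rule targets /c/ (voiceless palatal stop), which sits after the trigger /d͡z/ (voiced).
The voiced palatal stop is [ɟ], so /c/ → [ɟ].
At the second juncture, /ʈ/ likewise becomes [ɖ] adjacent to /ʒ/.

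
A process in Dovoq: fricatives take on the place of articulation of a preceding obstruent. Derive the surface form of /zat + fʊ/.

The rule targets /f/ (voiceless labiodental fricative), which sits after the trigger /t/ (alveolar).
Changing only its place to alveolar gives [s] — the voiceless alveolar fricative.

[zatsʊ]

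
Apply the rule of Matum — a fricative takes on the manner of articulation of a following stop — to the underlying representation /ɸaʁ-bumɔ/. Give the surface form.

[ɸaɢbumɔ]

The rule targets /ʁ/ (voiced uvular fricative), which sits before the trigger /b/ (stop).
The voiced uvular stop is [ɢ], so /ʁ/ → [ɢ].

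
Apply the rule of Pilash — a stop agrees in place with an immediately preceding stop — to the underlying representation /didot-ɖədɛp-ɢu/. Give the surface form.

/ɖ/ is a voiced retroflex stop. The preceding trigger /t/ is alveolar, so /ɖ/ must become alveolar as well.
Changing only its place to alveolar gives [d] — the voiced alveolar stop.
The same rule applies at the second boundary: /ɢ/ → [b] next to /p/.

[didotdədɛpbu]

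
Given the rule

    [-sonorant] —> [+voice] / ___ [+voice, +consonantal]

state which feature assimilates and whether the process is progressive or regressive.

The structural change is [+voice], and the conditioning segment [+voice, +consonantal] (a voiced consonant) is itself voiced, so the target comes to share the voicing of its neighbour — voicing assimilation.
The conditioning segment sits to the right of the focus bar, meaning the trigger follows the segment that changes — regressive assimilation.

regressive voicing assimilation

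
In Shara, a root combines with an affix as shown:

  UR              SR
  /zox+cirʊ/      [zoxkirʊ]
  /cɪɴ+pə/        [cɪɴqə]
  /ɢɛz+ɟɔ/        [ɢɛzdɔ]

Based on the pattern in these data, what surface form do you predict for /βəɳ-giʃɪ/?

The data show progressive place assimilation: /c/ → [k] after /x/; /p/ → [q] after /ɴ/; /ɟ/ → [d] after /z/. In each pair only place changes, matching the preceding consonant, while manner and voice stay constant.
The rule targets /g/ (voiced velar stop), which sits after the trigger /ɳ/ (retroflex).
The voiced retroflex stop is [ɖ], so /g/ → [ɖ].

[βəɳɖiʃɪ]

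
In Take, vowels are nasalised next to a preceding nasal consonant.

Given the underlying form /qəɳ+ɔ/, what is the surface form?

/ɔ/ sits next to the nasal /ɳ/ and is therefore nasalised to [ɔ̃].

[qəɳɔ̃]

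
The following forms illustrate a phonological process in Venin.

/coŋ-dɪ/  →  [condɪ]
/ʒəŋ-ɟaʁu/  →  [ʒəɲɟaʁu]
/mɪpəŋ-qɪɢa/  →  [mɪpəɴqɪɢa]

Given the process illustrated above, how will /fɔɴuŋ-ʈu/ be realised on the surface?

[fɔɴuɳʈu]

The data show regressive place assimilation: /ŋ/ → [n] before /d/; /ŋ/ → [ɲ] before /ɟ/; /ŋ/ → [ɴ] before /q/. In each pair only place changes, matching the following consonant, while manner and voice stay constant.
The rule targets /ŋ/ (voiced velar nasal), which sits before the trigger /ʈ/ (retroflex).
The voiced retroflex nasal is [ɳ], so /ŋ/ → [ɳ].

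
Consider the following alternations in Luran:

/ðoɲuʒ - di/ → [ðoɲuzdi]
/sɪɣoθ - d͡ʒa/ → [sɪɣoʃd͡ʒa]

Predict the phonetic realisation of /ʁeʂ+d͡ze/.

[ʁesd͡ze]

The data show regressive place assimilation: /ʒ/ → [z] before /d/; /θ/ → [ʃ] before /d͡ʒ/. In each pair only place changes, matching the following consonant, while manner and voice stay constant.
/ʂ/ is a voiceless retroflex fricative. The following trigger /d͡z/ is alveolar, so /ʂ/ must become alveolar as well.
A voiceless alveolar fricative is [s], so the surface segment is [s].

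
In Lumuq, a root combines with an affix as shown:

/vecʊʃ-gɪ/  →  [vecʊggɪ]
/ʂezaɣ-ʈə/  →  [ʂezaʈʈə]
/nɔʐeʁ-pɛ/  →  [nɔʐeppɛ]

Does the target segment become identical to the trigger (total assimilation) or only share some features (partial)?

total assimilation

The segment that alternates is /ʃ/, which surfaces as [g] when adjacent to /g/.
The output [g] is identical to the trigger /g/ — every feature (place, manner, voicing) has been copied — so this is total assimilation.
The other forms behave the same way: /ɣ/ → [ʈ] before /ʈ/; /ʁ/ → [p] before /p/ — in each case the output is a copy of the following consonant.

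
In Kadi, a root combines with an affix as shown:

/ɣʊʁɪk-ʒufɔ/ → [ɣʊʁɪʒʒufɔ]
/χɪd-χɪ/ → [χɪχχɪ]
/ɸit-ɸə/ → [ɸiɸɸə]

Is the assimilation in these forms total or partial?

total assimilation

Comparing underlying and surface forms, /k/ → [ʒ] is the alternation; the neighbouring /ʒ/ is constant.
The output [ʒ] is identical to the trigger /ʒ/ — every feature (place, manner, voicing) has been copied — so this is total assimilation.
The remaining alternations confirm this: /d/ → [χ] before /χ/; /t/ → [ɸ] before /ɸ/ — in each case the output is a copy of the following consonant.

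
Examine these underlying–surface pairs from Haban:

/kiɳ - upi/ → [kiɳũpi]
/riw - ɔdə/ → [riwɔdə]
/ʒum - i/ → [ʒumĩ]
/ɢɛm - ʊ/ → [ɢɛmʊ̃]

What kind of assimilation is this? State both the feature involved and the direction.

progressive nasality assimilation (vowel nasalisation)

The vowel /u/ surfaces as nasalised [ũ] next to the preceding nasal /ɳ/ — it has acquired the [+nasal] feature of its neighbour.
The other forms show the same pattern: /i/ → [ĩ] after /m/; /ʊ/ → [ʊ̃] after /m/ — each time a vowel is nasalised next to a preceding nasal.
No change occurs in [riwɔdə] because the vowel at the boundary is adjacent to an oral consonant, not a nasal (/ɔ/ next to /w/).
Because the conditioning nasal is to the left of the vowel that changes, the process is progressive (perseverative).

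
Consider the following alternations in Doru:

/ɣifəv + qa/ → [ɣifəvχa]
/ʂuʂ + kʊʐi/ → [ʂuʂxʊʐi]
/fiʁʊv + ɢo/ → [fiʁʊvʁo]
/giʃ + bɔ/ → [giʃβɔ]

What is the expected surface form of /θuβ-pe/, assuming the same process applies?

The data show progressive manner assimilation: /q/ → [χ] after /v/; /k/ → [x] after /ʂ/; /ɢ/ → [ʁ] after /v/; /b/ → [β] after /ʃ/. In each pair only manner changes, matching the preceding consonant, while place and voice stay constant.
The rule targets /p/ (voiceless bilabial stop), which sits after the trigger /β/ (fricative).
Changing only its manner to fricative gives [ɸ] — the voiceless bilabial fricative.

[θuβɸe]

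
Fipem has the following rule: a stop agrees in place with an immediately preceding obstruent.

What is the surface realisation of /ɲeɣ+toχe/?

[ɲeɣkoχe]

/t/ is a voiceless alveolar stop. The preceding trigger /ɣ/ is velar, so /t/ must become velar as well.
The voiceless velar stop is [k], so /t/ → [k].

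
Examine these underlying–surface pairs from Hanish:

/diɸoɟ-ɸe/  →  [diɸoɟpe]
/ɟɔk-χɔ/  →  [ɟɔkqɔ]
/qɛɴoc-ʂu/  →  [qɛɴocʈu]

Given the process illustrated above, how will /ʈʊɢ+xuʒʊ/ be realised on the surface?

The data show progressive manner assimilation: /ɸ/ → [p] after /ɟ/; /χ/ → [q] after /k/; /ʂ/ → [ʈ] after /c/. In each pair only manner changes, matching the preceding consonant, while place and voice stay constant.
The rule targets /x/ (voiceless velar fricative), which sits after the trigger /ɢ/ (stop).
The voiceless velar stop is [k], so /x/ → [k].

[ʈʊɢkuʒʊ]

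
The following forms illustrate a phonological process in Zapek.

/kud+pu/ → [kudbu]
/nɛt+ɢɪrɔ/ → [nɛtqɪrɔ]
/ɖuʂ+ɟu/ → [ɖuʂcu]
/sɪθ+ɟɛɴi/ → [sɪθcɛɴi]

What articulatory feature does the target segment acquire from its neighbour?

Comparing underlying and surface forms, /p/ → [b] is the alternation; the neighbouring /d/ is constant.
The change voiceless → voiced matches the voicing of the preceding /d/, identifying this as voicing assimilation.
The other alternating forms pattern the same way: /ɢ/ → [q] after /t/ (voiced → voiceless, matching voiceless); /ɟ/ → [c] after /ʂ/ (voiced → voiceless, matching voiceless); /ɟ/ → [c] after /θ/ (voiced → voiceless, matching voiceless) — only voicing changes, and always toward the preceding segment.

voicing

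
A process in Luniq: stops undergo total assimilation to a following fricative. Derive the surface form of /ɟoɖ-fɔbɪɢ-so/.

[ɟoffɔbɪsso]

/ɖ/ is the segment targeted by the rule; it sits immediately before /f/, so it assimilates completely and surfaces as [f].
The same rule applies at the second boundary: /ɢ/ → [s] next to /s/.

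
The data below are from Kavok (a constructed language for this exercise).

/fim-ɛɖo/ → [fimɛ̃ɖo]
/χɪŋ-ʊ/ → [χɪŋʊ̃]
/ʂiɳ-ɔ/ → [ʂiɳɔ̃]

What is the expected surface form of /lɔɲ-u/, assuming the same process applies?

[lɔɲũ]

The data show progressive nasality assimilation (vowel nasalisation): /ɛ/ → [ɛ̃] after /m/; /ʊ/ → [ʊ̃] after /ŋ/; /ɔ/ → [ɔ̃] after /ɳ/ — a vowel is nasalised by an immediately preceding nasal consonant.
The vowel /u/ is adjacent to the preceding nasal /ɲ/, so it acquires [+nasal] and surfaces as [ũ].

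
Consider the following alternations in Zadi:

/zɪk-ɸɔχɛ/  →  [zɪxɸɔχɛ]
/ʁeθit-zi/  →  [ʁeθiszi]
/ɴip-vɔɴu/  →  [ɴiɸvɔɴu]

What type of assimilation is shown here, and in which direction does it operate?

Underlying /k/ is realised as [x] next to /ɸ/; /ɸ/ itself does not change.
The change stop → fricative matches the manner of the following /ɸ/, identifying this as manner assimilation.
Place and voice are unchanged, so the assimilation is partial, not total.
The other alternating forms pattern the same way: /t/ → [s] before /z/ (stop → fricative, matching a fricative); /p/ → [ɸ] before /v/ (stop → fricative, matching a fricative) — only manner changes, and always toward the following segment.
Since the segment that changes precedes the conditioning segment, the assimilation is regressive.

regressive manner assimilation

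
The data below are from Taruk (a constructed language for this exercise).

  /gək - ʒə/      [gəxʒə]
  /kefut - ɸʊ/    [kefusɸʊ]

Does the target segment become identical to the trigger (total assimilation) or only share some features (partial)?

partial assimilation

The segment that alternates is /k/, which surfaces as [x] when adjacent to /ʒ/.
The change stop → fricative matches the manner of the following /ʒ/, identifying this as manner assimilation.
Place and voice are unchanged, so the assimilation is partial, not total.
Checking the remaining alternation: /t/ → [s] before /ɸ/ (stop → fricative, matching a fricative) — only manner changes, and always toward the following segment.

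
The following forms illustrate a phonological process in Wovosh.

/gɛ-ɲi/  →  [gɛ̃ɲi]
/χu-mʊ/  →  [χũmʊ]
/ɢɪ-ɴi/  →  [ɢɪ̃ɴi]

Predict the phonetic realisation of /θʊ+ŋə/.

[θʊ̃ŋə]

The data show regressive nasality assimilation (vowel nasalisation): /ɛ/ → [ɛ̃] before /ɲ/; /u/ → [ũ] before /m/; /ɪ/ → [ɪ̃] before /ɴ/ — a vowel is nasalised by an immediately following nasal consonant.
/ʊ/ sits next to the nasal /ŋ/ and is therefore nasalised to [ʊ̃].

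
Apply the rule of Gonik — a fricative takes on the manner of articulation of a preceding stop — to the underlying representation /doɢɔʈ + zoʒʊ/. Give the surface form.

[doɢɔʈdoʒʊ]

/z/ is a voiced alveolar fricative. The preceding trigger /ʈ/ is a stop, so /z/ must become a stop as well.
Changing only its manner to stop gives [d] — the voiced alveolar stop.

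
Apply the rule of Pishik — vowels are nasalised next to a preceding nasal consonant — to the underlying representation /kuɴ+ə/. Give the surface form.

/ə/ sits next to the nasal /ɴ/ and is therefore nasalised to [ə̃].

[kuɴə̃]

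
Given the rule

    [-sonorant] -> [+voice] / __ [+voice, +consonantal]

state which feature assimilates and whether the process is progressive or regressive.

regressive voicing assimilation

The structural change is [+voice], and the conditioning segment [+voice, +consonantal] (a voiced consonant) is itself voiced, so the target comes to share the voicing of its neighbour — voicing assimilation.
The conditioning segment sits to the right of the focus bar, meaning the trigger follows the segment that changes — regressive assimilation.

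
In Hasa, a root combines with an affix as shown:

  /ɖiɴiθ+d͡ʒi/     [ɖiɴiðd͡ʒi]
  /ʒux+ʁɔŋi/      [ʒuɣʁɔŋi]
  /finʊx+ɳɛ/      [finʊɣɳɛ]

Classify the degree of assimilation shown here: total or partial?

partial assimilation

Underlying /θ/ is realised as [ð] next to /d͡ʒ/; /d͡ʒ/ itself does not change.
/θ/ is voiceless while /d͡ʒ/ is voiced; the output [ð] is voiced, matching the trigger — so the feature that spreads is voicing.
Place and manner are unchanged, so the assimilation is partial, not total.
The other alternating forms pattern the same way: /x/ → [ɣ] before /ʁ/ (voiceless → voiced, matching voiced); /x/ → [ɣ] before /ɳ/ (voiceless → voiced, matching voiced) — only voicing changes, and always toward the following segment.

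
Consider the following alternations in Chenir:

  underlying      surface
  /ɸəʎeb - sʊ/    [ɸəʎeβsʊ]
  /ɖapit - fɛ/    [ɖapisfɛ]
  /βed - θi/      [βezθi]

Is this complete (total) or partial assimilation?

Comparing underlying and surface forms, /b/ → [β] is the alternation; the neighbouring /s/ is constant.
The change stop → fricative matches the manner of the following /s/, identifying this as manner assimilation.
Place and voice are unchanged, so the assimilation is partial, not total.
Checking the remaining alternations: /t/ → [s] before /f/ (stop → fricative, matching a fricative); /d/ → [z] before /θ/ (stop → fricative, matching a fricative) — only manner changes, and always toward the following segment.

partial assimilation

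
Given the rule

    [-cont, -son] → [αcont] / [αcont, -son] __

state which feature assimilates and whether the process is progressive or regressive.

progressive manner assimilation

The rule copies [cont] (continuancy) from the environment onto the target stops; since [±cont] encodes the stop/fricative manner contrast, the assimilating dimension is manner.
Since the environment is written before the underscore, the trigger precedes the target; the direction is progressive.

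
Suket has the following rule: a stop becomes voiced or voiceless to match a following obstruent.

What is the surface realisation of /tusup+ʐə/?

/p/ is a voiceless bilabial stop. The following trigger /ʐ/ is voiced, so /p/ must become voiced as well.
Changing only its voicing to voiced gives [b] — the voiced bilabial stop.

[tusubʐə]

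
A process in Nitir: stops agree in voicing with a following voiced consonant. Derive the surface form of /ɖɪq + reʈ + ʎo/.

[ɖɪɢreɖʎo]

The rule targets /q/ (voiceless uvular stop), which sits before the trigger /r/ (voiced).
Changing only its voicing to voiced gives [ɢ] — the voiced uvular stop.
The same rule applies at the second boundary: /ʈ/ → [ɖ] next to /ʎ/.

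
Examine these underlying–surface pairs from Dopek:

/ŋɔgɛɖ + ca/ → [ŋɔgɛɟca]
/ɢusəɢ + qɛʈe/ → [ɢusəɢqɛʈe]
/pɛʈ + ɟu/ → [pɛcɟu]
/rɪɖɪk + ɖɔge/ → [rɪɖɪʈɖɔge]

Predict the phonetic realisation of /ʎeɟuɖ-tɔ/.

[ʎeɟudtɔ]

The data show regressive place assimilation: /ɖ/ → [ɟ] before /c/; /ʈ/ → [c] before /ɟ/; /k/ → [ʈ] before /ɖ/. In each pair only place changes, matching the following consonant, while manner and voice stay constant.
Nothing changes in [ɢusəɢqɛʈe]: there the adjacent consonants already agree in place (/ɢ/ and /q/ are both uvular), so this form is consistent with the same rule.
The rule targets /ɖ/ (voiced retroflex stop), which sits before the trigger /t/ (alveolar).
A voiced alveolar stop is [d], so the surface segment is [d].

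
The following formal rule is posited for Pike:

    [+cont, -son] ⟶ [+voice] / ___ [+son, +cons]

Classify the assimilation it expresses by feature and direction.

regressive voicing assimilation

The target ([+cont, -son], fricatives) acquires [+voice] next to a sonorant consonant ([+son, +cons]) — it takes on the voicing of its neighbour, so the feature that spreads is voicing.
Since the environment is written after the underscore, the trigger follows the target; the direction is regressive.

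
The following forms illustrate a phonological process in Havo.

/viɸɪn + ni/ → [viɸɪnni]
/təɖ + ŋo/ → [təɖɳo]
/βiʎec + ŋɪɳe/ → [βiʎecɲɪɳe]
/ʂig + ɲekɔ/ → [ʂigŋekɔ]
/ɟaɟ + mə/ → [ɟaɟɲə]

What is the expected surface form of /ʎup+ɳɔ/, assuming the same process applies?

The data show progressive place assimilation: /ŋ/ → [ɳ] after /ɖ/; /ŋ/ → [ɲ] after /c/; /ɲ/ → [ŋ] after /g/; /m/ → [ɲ] after /ɟ/. In each pair only place changes, matching the preceding consonant, while manner and voice stay constant.
No alternation appears in [viɸɪnni]: there the adjacent consonants already agree in place (/n/ and /n/ are both alveolar), so this form is consistent with the same rule.
/ɳ/ is a voiced retroflex nasal. The preceding trigger /p/ is bilabial, so /ɳ/ must become bilabial as well.
The voiced bilabial nasal is [m], so /ɳ/ → [m].

[ʎupmɔ]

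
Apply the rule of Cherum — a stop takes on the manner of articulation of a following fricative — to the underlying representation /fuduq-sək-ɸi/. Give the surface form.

[fuduχsəxɸi]

The rule targets /q/ (voiceless uvular stop), which sits before the trigger /s/ (fricative).
The voiceless uvular fricative is [χ], so /q/ → [χ].
At the second juncture, /k/ likewise becomes [x] adjacent to /ɸ/.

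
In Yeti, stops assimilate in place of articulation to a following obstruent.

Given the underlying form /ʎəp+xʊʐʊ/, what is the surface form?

[ʎəkxʊʐʊ]

/p/ is a voiceless bilabial stop. The following trigger /x/ is velar, so /p/ must become velar as well.
The voiceless velar stop is [k], so /p/ → [k].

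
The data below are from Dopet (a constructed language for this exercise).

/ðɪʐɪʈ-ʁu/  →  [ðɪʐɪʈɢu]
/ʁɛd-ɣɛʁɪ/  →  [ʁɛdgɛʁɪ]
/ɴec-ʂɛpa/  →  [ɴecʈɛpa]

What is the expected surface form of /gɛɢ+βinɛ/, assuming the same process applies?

The data show progressive manner assimilation: /ʁ/ → [ɢ] after /ʈ/; /ɣ/ → [g] after /d/; /ʂ/ → [ʈ] after /c/. In each pair only manner changes, matching the preceding consonant, while place and voice stay constant.
/β/ is a voiced bilabial fricative. The preceding trigger /ɢ/ is a stop, so /β/ must become a stop as well.
A voiced bilabial stop is [b], so the surface segment is [b].

[gɛɢbinɛ]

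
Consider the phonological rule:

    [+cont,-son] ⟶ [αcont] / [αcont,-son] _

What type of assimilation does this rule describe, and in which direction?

The rule copies [cont] (continuancy) from the environment onto the target fricatives; since [±cont] encodes the stop/fricative manner contrast, the assimilating dimension is manner.
Since the environment is written before the underscore, the trigger precedes the target; the direction is progressive.

progressive manner assimilation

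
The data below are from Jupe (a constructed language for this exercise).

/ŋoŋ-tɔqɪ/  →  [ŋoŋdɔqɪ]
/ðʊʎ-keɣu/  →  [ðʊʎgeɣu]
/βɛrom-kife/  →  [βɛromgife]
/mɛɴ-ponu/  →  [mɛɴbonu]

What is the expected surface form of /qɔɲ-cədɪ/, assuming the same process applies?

The data show progressive voicing assimilation: /t/ → [d] after /ŋ/; /k/ → [g] after /ʎ/; /k/ → [g] after /m/; /p/ → [b] after /ɴ/. In each pair only voicing changes, matching the preceding consonant, while place and manner stay constant.
/c/ is a voiceless palatal stop. The preceding trigger /ɲ/ is voiced, so /c/ must become voiced as well.
Changing only its voicing to voiced gives [ɟ] — the voiced palatal stop.

[qɔɲɟədɪ]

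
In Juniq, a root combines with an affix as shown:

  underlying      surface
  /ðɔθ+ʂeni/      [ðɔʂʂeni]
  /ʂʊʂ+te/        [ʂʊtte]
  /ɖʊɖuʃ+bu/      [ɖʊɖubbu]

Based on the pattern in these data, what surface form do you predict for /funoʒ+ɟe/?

The data show regressive total assimilation (/θ/ → [ʂ] before /ʂ/; /ʂ/ → [t] before /t/; /ʃ/ → [b] before /b/): in every case the target segment becomes identical to its following neighbour, copying more than a single feature.
/ʒ/ is the segment targeted by the rule; it sits immediately before /ɟ/, so it assimilates completely and surfaces as [ɟ].

[funoɟɟe]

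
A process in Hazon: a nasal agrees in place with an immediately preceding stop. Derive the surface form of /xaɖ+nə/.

[xaɖɳə]

/n/ is a voiced alveolar nasal. The preceding trigger /ɖ/ is retroflex, so /n/ must become retroflex as well.
The voiced retroflex nasal is [ɳ], so /n/ → [ɳ].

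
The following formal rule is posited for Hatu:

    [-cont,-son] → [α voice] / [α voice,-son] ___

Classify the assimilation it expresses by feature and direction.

progressive voicing assimilation

The shared variable α links the value of [voice] on the target to the same value on the neighbouring segment, so voicing is the feature that assimilates.
The conditioning segment sits to the left of the focus bar, meaning the trigger precedes the segment that changes — progressive assimilation.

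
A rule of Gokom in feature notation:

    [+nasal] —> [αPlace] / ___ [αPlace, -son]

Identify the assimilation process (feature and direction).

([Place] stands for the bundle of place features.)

The rule copies the place features (abbreviated [Place]) from the environment onto the target, so the assimilating feature is place.
Since the environment is written after the underscore, the trigger follows the target; the direction is regressive.

regressive place assimilation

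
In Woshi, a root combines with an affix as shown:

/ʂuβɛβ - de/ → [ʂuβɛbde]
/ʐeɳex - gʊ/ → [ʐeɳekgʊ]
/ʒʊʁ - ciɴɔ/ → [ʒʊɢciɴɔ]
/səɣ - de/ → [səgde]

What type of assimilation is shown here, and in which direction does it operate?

Underlying /β/ is realised as [b] next to /d/; /d/ itself does not change.
/β/ is a fricative while /d/ is a stop; the output [b] is a stop, matching the trigger — so the feature that spreads is manner.
Place and voice are unchanged, so the assimilation is partial, not total.
Checking the remaining alternations: /x/ → [k] before /g/ (fricative → stop, matching a stop); /ʁ/ → [ɢ] before /c/ (fricative → stop, matching a stop); /ɣ/ → [g] before /d/ (fricative → stop, matching a stop) — only manner changes, and always toward the following segment.
Since the segment that changes precedes the conditioning segment, the assimilation is regressive.

regressive manner assimilation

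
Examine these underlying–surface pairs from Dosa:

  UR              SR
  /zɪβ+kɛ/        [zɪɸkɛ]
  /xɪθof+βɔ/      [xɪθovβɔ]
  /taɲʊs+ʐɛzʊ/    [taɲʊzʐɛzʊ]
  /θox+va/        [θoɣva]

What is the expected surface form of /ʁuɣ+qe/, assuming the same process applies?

[ʁuxqe]

The data show regressive voicing assimilation: /β/ → [ɸ] before /k/; /f/ → [v] before /β/; /s/ → [z] before /ʐ/; /x/ → [ɣ] before /v/. In each pair only voicing changes, matching the following consonant, while place and manner stay constant.
The rule targets /ɣ/ (voiced velar fricative), which sits before the trigger /q/ (voiceless).
Changing only its voicing to voiceless gives [x] — the voiceless velar fricative.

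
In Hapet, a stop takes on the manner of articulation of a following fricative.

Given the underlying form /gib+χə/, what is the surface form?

[giβχə]

The rule targets /b/ (voiced bilabial stop), which sits before the trigger /χ/ (fricative).
Changing only its manner to fricative gives [β] — the voiced bilabial fricative.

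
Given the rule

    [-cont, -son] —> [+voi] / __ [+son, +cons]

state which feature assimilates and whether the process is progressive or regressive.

The structural change is [+voi], and the conditioning segment [+son, +cons] (a sonorant consonant) is itself voiced, so the target comes to share the voicing of its neighbour — voicing assimilation.
The conditioning segment sits to the right of the focus bar, meaning the trigger follows the segment that changes — regressive assimilation.

regressive voicing assimilation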